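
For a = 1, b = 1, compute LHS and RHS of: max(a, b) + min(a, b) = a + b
LHS = max(1, 1) + min(1, 1) = 2
RHS = 1 + 1 = 2

LHS = RHS: the two sides agree.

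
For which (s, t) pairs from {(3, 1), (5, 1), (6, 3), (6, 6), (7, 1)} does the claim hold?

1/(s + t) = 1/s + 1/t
None

Testing each pair:
(3, 1): LHS = 1/4, RHS = 4/3 → fails
(5, 1): LHS = 1/6, RHS = 6/5 → fails
(6, 3): LHS = 1/9, RHS = 1/2 → fails
(6, 6): LHS = 1/12, RHS = 1/3 → fails
(7, 1): LHS = 1/8, RHS = 8/7 → fails

No pair satisfies the claim.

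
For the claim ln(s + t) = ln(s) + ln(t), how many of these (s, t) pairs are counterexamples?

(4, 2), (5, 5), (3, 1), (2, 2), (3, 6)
Testing each pair:
(4, 2): LHS = ln(6) ≈ 1.792, RHS = ln(2) + ln(4) ≈ 2.079 → counterexample
(5, 5): LHS = ln(10) ≈ 2.303, RHS = 2·ln(5) ≈ 3.219 → counterexample
(3, 1): LHS = ln(4) ≈ 1.386, RHS = ln(3) ≈ 1.099 → counterexample
(2, 2): LHS = ln(4) ≈ 1.386, RHS = 2·ln(2) ≈ 1.386 → satisfies claim
(3, 6): LHS = ln(9) ≈ 2.197, RHS = ln(3) + ln(6) ≈ 2.89 → counterexample

That makes 4 counterexamples.

Answer: 4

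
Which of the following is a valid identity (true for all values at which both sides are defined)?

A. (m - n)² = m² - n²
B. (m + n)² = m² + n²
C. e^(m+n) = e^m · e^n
A: fails at (2, 7) — LHS = 25, RHS = -45.
B: fails at (3, 5) — LHS = 64, RHS = 34.
C: holds — e.g. at (2, 5), both sides equal e^7 ≈ 1097.

Answer: C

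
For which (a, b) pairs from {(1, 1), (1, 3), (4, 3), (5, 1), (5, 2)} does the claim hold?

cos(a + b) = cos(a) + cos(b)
None

Testing each pair:
(1, 1): LHS = cos(2) ≈ -0.4161, RHS = 2·cos(1) ≈ 1.081 → fails
(1, 3): LHS = cos(4) ≈ -0.6536, RHS = cos(3) + cos(1) ≈ -0.4497 → fails
(4, 3): LHS = cos(7) ≈ 0.7539, RHS = cos(3) + cos(4) ≈ -1.644 → fails
(5, 1): LHS = cos(6) ≈ 0.9602, RHS = cos(5) + cos(1) ≈ 0.824 → fails
(5, 2): LHS = cos(7) ≈ 0.7539, RHS = cos(2) + cos(5) ≈ -0.1325 → fails

No pair satisfies the claim.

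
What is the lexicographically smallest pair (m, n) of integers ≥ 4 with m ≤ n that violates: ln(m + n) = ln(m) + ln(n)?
(m, n) = (4, 4)

Substituting (4, 4) into the claim:
LHS = ln(4 + 4) = ln(8) ≈ 2.079
RHS = ln(4) + ln(4) = 2·ln(4) ≈ 2.773

Since LHS ≠ RHS, this pair disproves the claim, and no lexicographically smaller pair (m ≤ n, integers ≥ 4) does.

For instance (6, 9) is also a counterexample (LHS = ln(15) ≈ 2.708, RHS = ln(6) + ln(9) ≈ 3.989), but it's lexicographically larger.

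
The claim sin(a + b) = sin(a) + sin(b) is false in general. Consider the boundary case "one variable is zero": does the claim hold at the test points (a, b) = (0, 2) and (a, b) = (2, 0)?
At (0, 2): LHS = sin(2) ≈ 0.9093, RHS = sin(2) ≈ 0.9093 → equal
At (2, 0): LHS = sin(2) ≈ 0.9093, RHS = sin(2) ≈ 0.9093 → equal

So the claim does hold at both of these boundary points, even though it is not an identity.

Answer: Yes, holds at both test points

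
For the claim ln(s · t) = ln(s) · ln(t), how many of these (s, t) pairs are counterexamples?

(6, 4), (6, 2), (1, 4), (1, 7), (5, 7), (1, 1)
Testing each pair:
(6, 4): LHS = ln(24) ≈ 3.178, RHS = ln(4)·ln(6) ≈ 2.484 → counterexample
(6, 2): LHS = ln(12) ≈ 2.485, RHS = ln(2)·ln(6) ≈ 1.242 → counterexample
(1, 4): LHS = ln(4) ≈ 1.386, RHS = 0 → counterexample
(1, 7): LHS = ln(7) ≈ 1.946, RHS = 0 → counterexample
(5, 7): LHS = ln(35) ≈ 3.555, RHS = ln(5)·ln(7) ≈ 3.132 → counterexample
(1, 1): LHS = 0, RHS = 0 → satisfies claim

That makes 5 counterexamples.

Answer: 5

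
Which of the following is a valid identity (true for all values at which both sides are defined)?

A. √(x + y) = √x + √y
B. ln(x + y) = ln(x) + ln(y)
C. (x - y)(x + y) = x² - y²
C

A: fails at (2, 3) — LHS = √(5) ≈ 2.236, RHS = √(2) + √(3) ≈ 3.146.
B: fails at (4, 4) — LHS = ln(8) ≈ 2.079, RHS = 2·ln(4) ≈ 2.773.
C: holds — e.g. at (2, 3), both sides equal -5.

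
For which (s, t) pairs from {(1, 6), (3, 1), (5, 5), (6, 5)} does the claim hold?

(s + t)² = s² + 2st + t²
Testing each pair:
(1, 6): LHS = 49, RHS = 49 → holds
(3, 1): LHS = 16, RHS = 16 → holds
(5, 5): LHS = 100, RHS = 100 → holds
(6, 5): LHS = 121, RHS = 121 → holds

Every pair satisfies the claim.

Answer: All pairs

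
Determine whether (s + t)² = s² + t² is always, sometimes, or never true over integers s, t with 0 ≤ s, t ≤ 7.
Sometimes true

It holds at (s, t) = (0, 6) (both sides equal 36), but fails at (s, t) = (1, 7) (LHS = 64, RHS = 50).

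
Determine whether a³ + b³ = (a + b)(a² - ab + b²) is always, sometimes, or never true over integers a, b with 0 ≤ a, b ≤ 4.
Always true

The identity holds for every pair in the range. For instance at (a, b) = (0, 0): both sides equal 0.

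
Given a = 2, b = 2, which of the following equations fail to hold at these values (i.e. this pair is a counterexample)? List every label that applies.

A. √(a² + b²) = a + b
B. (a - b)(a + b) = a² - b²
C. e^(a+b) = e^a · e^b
Evaluating each claim at the given values:
A. LHS = 2·√(2) ≈ 2.828, RHS = 4 → fails here (LHS ≠ RHS)
B. LHS = 0, RHS = 0 → holds here (LHS = RHS)
C. LHS = e^4 ≈ 54.6, RHS = e^4 ≈ 54.6 → holds here (LHS = RHS)

Answer: A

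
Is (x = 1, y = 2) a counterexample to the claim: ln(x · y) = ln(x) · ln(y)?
Yes

Substituting x = 1, y = 2:
LHS = ln(1 · 2) = ln(2) ≈ 0.6931
RHS = ln(1) · ln(2) = 0

Since LHS ≠ RHS, this pair disproves the claim.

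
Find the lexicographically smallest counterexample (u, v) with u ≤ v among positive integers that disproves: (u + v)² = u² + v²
Substituting (1, 1) into the claim:
LHS = (1 + 1)² = 4
RHS = 1² + 1² = 2

Since LHS ≠ RHS, this pair disproves the claim, and no lexicographically smaller pair (u ≤ v, positive integers) does.

For instance (8, 8) is also a counterexample (LHS = 256, RHS = 128), but it's lexicographically larger.

Answer: (u, v) = (1, 1)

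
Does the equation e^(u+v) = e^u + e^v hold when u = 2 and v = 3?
Substituting u = 2, v = 3:

LHS = e^(2+3) = e^5 ≈ 148.4
RHS = e^2 + e^3 ≈ 27.47

LHS ≠ RHS, so the equation does not hold at this point.

Answer: Fails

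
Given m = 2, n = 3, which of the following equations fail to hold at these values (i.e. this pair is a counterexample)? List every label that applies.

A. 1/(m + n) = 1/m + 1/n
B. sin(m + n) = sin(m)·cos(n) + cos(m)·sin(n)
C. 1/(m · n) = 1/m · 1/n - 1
A, C

Evaluating each claim at the given values:
A. LHS = 1/5, RHS = 5/6 → fails here (LHS ≠ RHS)
B. LHS = sin(5) ≈ -0.9589, RHS = sin(2)·cos(3) + sin(3)·cos(2) ≈ -0.9589 → holds here (LHS = RHS)
C. LHS = 1/6, RHS = -5/6 → fails here (LHS ≠ RHS)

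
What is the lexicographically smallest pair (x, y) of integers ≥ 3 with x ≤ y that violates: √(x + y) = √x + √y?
Substituting (3, 3) into the claim:
LHS = √(3 + 3) = √(6) ≈ 2.449
RHS = √3 + √3 = 2·√(3) ≈ 3.464

Since LHS ≠ RHS, this pair disproves the claim, and no lexicographically smaller pair (x ≤ y, integers ≥ 3) does.

For instance (9, 9) is also a counterexample (LHS = 3·√(2) ≈ 4.243, RHS = 6), but it's lexicographically larger.

Answer: (x, y) = (3, 3)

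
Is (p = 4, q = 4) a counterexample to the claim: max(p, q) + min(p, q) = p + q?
Substituting p = 4, q = 4:
LHS = max(4, 4) + min(4, 4) = 8
RHS = 4 + 4 = 8

The sides agree, so this pair does not disprove the claim.

Answer: No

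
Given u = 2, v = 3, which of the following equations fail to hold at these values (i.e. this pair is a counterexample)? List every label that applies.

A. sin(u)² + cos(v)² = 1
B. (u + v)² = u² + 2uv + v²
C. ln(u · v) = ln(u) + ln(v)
Evaluating each claim at the given values:
A. LHS = sin(2)² + cos(3)² ≈ 1.807, RHS = 1 → fails here (LHS ≠ RHS)
B. LHS = 25, RHS = 25 → holds here (LHS = RHS)
C. LHS = ln(6) ≈ 1.792, RHS = ln(2) + ln(3) ≈ 1.792 → holds here (LHS = RHS)

Answer: A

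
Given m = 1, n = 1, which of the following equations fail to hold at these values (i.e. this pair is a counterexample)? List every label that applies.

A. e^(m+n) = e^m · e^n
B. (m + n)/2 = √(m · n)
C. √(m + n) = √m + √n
Evaluating each claim at the given values:
A. LHS = e^2 ≈ 7.389, RHS = e^2 ≈ 7.389 → holds here (LHS = RHS)
B. LHS = 1, RHS = 1 → holds here (LHS = RHS)
C. LHS = √(2) ≈ 1.414, RHS = 2 → fails here (LHS ≠ RHS)

Answer: C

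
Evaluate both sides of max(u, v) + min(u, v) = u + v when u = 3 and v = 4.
LHS = max(3, 4) + min(3, 4) = 7
RHS = 3 + 4 = 7

LHS = RHS: the two sides agree.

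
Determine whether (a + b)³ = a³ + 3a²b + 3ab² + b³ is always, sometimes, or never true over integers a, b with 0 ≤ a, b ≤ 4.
The identity holds for every pair in the range. For instance at (a, b) = (1, 3): both sides equal 64.

Answer: Always true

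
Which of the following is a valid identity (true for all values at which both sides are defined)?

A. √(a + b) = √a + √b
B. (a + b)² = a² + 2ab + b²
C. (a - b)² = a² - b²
A: fails at (2, 2) — LHS = 2, RHS = 2·√(2) ≈ 2.828.
B: holds — e.g. at (2, 4), both sides equal 36.
C: fails at (2, 7) — LHS = 25, RHS = -45.

Answer: B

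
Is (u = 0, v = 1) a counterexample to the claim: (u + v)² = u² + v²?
Substituting u = 0, v = 1:
LHS = (0 + 1)² = 1
RHS = 0² + 1² = 1

The sides agree, so this pair does not disprove the claim.

Answer: No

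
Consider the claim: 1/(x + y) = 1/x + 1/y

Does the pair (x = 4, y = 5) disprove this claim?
Yes

Substituting x = 4, y = 5:
LHS = 1/(4 + 5) = 1/9
RHS = 1/4 + 1/5 = 9/20

Since LHS ≠ RHS, this pair disproves the claim.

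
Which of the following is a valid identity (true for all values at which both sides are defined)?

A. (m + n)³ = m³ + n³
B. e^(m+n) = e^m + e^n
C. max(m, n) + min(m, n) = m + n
C

A: fails at (1, 1) — LHS = 8, RHS = 2.
B: fails at (4, 6) — LHS = e^10 ≈ 22026.5, RHS = e^4 + e^6 ≈ 458.
C: holds — e.g. at (3, 5), both sides equal 8.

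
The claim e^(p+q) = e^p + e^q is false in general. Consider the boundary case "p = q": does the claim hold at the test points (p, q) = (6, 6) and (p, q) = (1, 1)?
At (6, 6): LHS = e^12 ≈ 162754.8 ≠ RHS = 2·e^6 ≈ 806.9
At (1, 1): LHS = e^2 ≈ 7.389 ≠ RHS = 2·e ≈ 5.437

Answer: No, fails at both test points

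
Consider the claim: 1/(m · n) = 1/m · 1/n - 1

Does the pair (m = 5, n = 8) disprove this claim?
Substituting m = 5, n = 8:
LHS = 1/(5 · 8) = 1/40
RHS = 1/5 · 1/8 - 1 = -39/40

Since LHS ≠ RHS, this pair disproves the claim.

Answer: Yes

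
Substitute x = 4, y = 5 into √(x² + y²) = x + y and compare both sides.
LHS = √(4² + 5²) = √(41) ≈ 6.403
RHS = 4 + 5 = 9

LHS ≠ RHS (they differ by about 2.597), so the equation does not hold here.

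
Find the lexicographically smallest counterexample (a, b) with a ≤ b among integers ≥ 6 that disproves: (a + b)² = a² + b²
(a, b) = (6, 6)

Substituting (6, 6) into the claim:
LHS = (6 + 6)² = 144
RHS = 6² + 6² = 72

Since LHS ≠ RHS, this pair disproves the claim, and no lexicographically smaller pair (a ≤ b, integers ≥ 6) does.

For instance (8, 9) is also a counterexample (LHS = 289, RHS = 145), but it's lexicographically larger.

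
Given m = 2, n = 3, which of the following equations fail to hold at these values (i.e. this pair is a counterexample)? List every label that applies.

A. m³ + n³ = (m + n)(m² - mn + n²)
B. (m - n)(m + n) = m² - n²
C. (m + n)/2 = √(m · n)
Evaluating each claim at the given values:
A. LHS = 35, RHS = 35 → holds here (LHS = RHS)
B. LHS = -5, RHS = -5 → holds here (LHS = RHS)
C. LHS = 5/2, RHS = √(6) ≈ 2.449 → fails here (LHS ≠ RHS)

Answer: C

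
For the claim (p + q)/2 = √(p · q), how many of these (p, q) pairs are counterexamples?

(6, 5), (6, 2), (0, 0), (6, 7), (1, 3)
Testing each pair:
(6, 5): LHS = 11/2, RHS = √(30) ≈ 5.477 → counterexample
(6, 2): LHS = 4, RHS = 2·√(3) ≈ 3.464 → counterexample
(0, 0): LHS = 0, RHS = 0 → satisfies claim
(6, 7): LHS = 13/2, RHS = √(42) ≈ 6.481 → counterexample
(1, 3): LHS = 2, RHS = √(3) ≈ 1.732 → counterexample

That makes 4 counterexamples.

Answer: 4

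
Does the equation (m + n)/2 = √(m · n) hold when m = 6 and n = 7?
Fails

Substituting m = 6, n = 7:

LHS = (6 + 7)/2 = 13/2
RHS = √(6 · 7) = √(42) ≈ 6.481

LHS ≠ RHS, so the equation does not hold at this point.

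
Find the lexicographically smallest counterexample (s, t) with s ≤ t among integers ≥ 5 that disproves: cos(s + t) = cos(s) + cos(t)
(s, t) = (5, 5)

Substituting (5, 5) into the claim:
LHS = cos(5 + 5) = cos(10) ≈ -0.8391
RHS = cos(5) + cos(5) = 2·cos(5) ≈ 0.5673

Since LHS ≠ RHS, this pair disproves the claim, and no lexicographically smaller pair (s ≤ t, integers ≥ 5) does.

For instance (5, 9) is also a counterexample (LHS = cos(14) ≈ 0.1367, RHS = cos(9) + cos(5) ≈ -0.6275), but it's lexicographically larger.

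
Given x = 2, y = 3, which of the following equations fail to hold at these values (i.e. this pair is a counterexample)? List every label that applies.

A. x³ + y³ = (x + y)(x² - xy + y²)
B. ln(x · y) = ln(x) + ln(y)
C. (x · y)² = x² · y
Evaluating each claim at the given values:
A. LHS = 35, RHS = 35 → holds here (LHS = RHS)
B. LHS = ln(6) ≈ 1.792, RHS = ln(2) + ln(3) ≈ 1.792 → holds here (LHS = RHS)
C. LHS = 36, RHS = 12 → fails here (LHS ≠ RHS)

Answer: C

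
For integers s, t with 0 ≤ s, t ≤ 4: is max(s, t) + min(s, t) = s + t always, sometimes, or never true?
Always true

The identity holds for every pair in the range. For instance at (s, t) = (4, 2): both sides equal 6.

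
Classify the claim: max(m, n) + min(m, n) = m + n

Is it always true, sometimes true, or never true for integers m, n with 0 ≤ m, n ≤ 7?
Always true

The identity holds for every pair in the range. For instance at (m, n) = (1, 5): both sides equal 6.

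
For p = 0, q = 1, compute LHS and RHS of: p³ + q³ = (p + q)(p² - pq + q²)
LHS = 0³ + 1³ = 1
RHS = (0 + 1)(0² - 0·1 + 1²) = 1

LHS = RHS: the two sides agree.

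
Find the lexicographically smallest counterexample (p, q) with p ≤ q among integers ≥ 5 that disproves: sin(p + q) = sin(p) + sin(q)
Substituting (5, 5) into the claim:
LHS = sin(5 + 5) = sin(10) ≈ -0.544
RHS = sin(5) + sin(5) = 2·sin(5) ≈ -1.918

Since LHS ≠ RHS, this pair disproves the claim, and no lexicographically smaller pair (p ≤ q, integers ≥ 5) does.

For instance (8, 12) is also a counterexample (LHS = sin(20) ≈ 0.9129, RHS = sin(12) + sin(8) ≈ 0.4528), but it's lexicographically larger.

Answer: (p, q) = (5, 5)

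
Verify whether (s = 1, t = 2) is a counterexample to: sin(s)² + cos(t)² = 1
Substituting s = 1, t = 2:
LHS = sin(1)² + cos(2)² ≈ 0.8813
RHS = 1

Since LHS ≠ RHS, this pair disproves the claim.

Answer: Yes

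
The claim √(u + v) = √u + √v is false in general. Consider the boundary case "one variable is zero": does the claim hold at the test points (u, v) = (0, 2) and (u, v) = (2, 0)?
Yes, holds at both test points

At (0, 2): LHS = √(2) ≈ 1.414, RHS = √(2) ≈ 1.414 → equal
At (2, 0): LHS = √(2) ≈ 1.414, RHS = √(2) ≈ 1.414 → equal

So the claim does hold at both of these boundary points, even though it is not an identity.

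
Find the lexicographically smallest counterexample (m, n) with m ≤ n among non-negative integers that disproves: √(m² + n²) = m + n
(m, n) = (1, 1)

At (0, 2): both sides equal 2, so it holds there.

Substituting (1, 1) into the claim:
LHS = √(1² + 1²) = √(2) ≈ 1.414
RHS = 1 + 1 = 2

Since LHS ≠ RHS, this pair disproves the claim, and no lexicographically smaller pair (m ≤ n, non-negative integers) does.

For instance (2, 7) is also a counterexample (LHS = √(53) ≈ 7.28, RHS = 9), but it's lexicographically larger.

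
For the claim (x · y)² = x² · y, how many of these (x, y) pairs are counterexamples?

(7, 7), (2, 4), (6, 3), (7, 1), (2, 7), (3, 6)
Testing each pair:
(7, 7): LHS = 2401, RHS = 343 → counterexample
(2, 4): LHS = 64, RHS = 16 → counterexample
(6, 3): LHS = 324, RHS = 108 → counterexample
(7, 1): LHS = 49, RHS = 49 → satisfies claim
(2, 7): LHS = 196, RHS = 28 → counterexample
(3, 6): LHS = 324, RHS = 54 → counterexample

That makes 5 counterexamples.

Answer: 5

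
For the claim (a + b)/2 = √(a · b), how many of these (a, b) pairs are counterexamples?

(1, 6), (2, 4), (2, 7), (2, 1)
4

Testing each pair:
(1, 6): LHS = 7/2, RHS = √(6) ≈ 2.449 → counterexample
(2, 4): LHS = 3, RHS = 2·√(2) ≈ 2.828 → counterexample
(2, 7): LHS = 9/2, RHS = √(14) ≈ 3.742 → counterexample
(2, 1): LHS = 3/2, RHS = √(2) ≈ 1.414 → counterexample

That makes 4 counterexamples.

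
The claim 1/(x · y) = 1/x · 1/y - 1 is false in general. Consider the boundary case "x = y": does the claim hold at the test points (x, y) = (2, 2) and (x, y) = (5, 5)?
At (2, 2): LHS = 1/4 ≠ RHS = -3/4
At (5, 5): LHS = 1/25 ≠ RHS = -24/25

Answer: No, fails at both test points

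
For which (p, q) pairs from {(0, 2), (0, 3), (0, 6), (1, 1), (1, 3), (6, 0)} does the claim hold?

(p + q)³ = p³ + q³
(0, 2), (0, 3), (0, 6), (6, 0)

Testing each pair:
(0, 2): LHS = 8, RHS = 8 → holds
(0, 3): LHS = 27, RHS = 27 → holds
(0, 6): LHS = 216, RHS = 216 → holds
(1, 1): LHS = 8, RHS = 2 → fails
(1, 3): LHS = 64, RHS = 28 → fails
(6, 0): LHS = 216, RHS = 216 → holds

4 of 6 pairs satisfy the claim.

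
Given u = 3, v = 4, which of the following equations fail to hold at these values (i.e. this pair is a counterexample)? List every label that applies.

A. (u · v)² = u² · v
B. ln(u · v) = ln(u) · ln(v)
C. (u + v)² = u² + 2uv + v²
A, B

Evaluating each claim at the given values:
A. LHS = 144, RHS = 36 → fails here (LHS ≠ RHS)
B. LHS = ln(12) ≈ 2.485, RHS = ln(3)·ln(4) ≈ 1.523 → fails here (LHS ≠ RHS)
C. LHS = 49, RHS = 49 → holds here (LHS = RHS)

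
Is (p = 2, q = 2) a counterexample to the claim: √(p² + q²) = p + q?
Substituting p = 2, q = 2:
LHS = √(2² + 2²) = 2·√(2) ≈ 2.828
RHS = 2 + 2 = 4

Since LHS ≠ RHS, this pair disproves the claim.

Answer: Yes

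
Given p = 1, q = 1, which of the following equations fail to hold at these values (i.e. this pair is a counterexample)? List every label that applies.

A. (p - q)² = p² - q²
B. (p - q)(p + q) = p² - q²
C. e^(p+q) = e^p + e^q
Evaluating each claim at the given values:
A. LHS = 0, RHS = 0 → holds here (LHS = RHS)
B. LHS = 0, RHS = 0 → holds here (LHS = RHS)
C. LHS = e^2 ≈ 7.389, RHS = 2·e ≈ 5.437 → fails here (LHS ≠ RHS)

Answer: C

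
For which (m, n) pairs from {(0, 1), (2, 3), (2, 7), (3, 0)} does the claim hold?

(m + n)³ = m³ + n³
(0, 1), (3, 0)

Testing each pair:
(0, 1): LHS = 1, RHS = 1 → holds
(2, 3): LHS = 125, RHS = 35 → fails
(2, 7): LHS = 729, RHS = 351 → fails
(3, 0): LHS = 27, RHS = 27 → holds

2 of 4 pairs satisfy the claim.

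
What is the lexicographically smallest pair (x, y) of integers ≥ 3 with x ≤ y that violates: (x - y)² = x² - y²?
At (3, 3): both sides equal 0, so it holds there.

Substituting (3, 4) into the claim:
LHS = (3 - 4)² = 1
RHS = 3² - 4² = -7

Since LHS ≠ RHS, this pair disproves the claim, and no lexicographically smaller pair (x ≤ y, integers ≥ 3) does.

For instance (3, 10) is also a counterexample (LHS = 49, RHS = -91), but it's lexicographically larger.

Answer: (x, y) = (3, 4)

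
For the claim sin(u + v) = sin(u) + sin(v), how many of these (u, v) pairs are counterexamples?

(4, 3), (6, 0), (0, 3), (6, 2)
2

Testing each pair:
(4, 3): LHS = sin(7) ≈ 0.657, RHS = sin(4) + sin(3) ≈ -0.6157 → counterexample
(6, 0): LHS = sin(6) ≈ -0.2794, RHS = sin(6) ≈ -0.2794 → satisfies claim
(0, 3): LHS = sin(3) ≈ 0.1411, RHS = sin(3) ≈ 0.1411 → satisfies claim
(6, 2): LHS = sin(8) ≈ 0.9894, RHS = sin(6) + sin(2) ≈ 0.6299 → counterexample

That makes 2 counterexamples.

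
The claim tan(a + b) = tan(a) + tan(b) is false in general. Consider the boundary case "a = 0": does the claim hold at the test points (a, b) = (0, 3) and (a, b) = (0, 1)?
Yes, holds at both test points

At (0, 3): LHS = tan(3) ≈ -0.1425, RHS = tan(3) ≈ -0.1425 → equal
At (0, 1): LHS = tan(1) ≈ 1.557, RHS = tan(1) ≈ 1.557 → equal

So the claim does hold at both of these boundary points, even though it is not an identity.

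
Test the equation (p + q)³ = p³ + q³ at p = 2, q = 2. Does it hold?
Fails

Substituting p = 2, q = 2:

LHS = (2 + 2)³ = 64
RHS = 2³ + 2³ = 16

LHS ≠ RHS, so the equation does not hold at this point.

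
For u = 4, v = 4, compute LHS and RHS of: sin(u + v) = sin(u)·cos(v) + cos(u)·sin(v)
LHS = sin(4 + 4) = sin(8) ≈ 0.9894
RHS = sin(4)·cos(4) + cos(4)·sin(4) = 2·sin(4)·cos(4) ≈ 0.9894

LHS = RHS: the two sides agree.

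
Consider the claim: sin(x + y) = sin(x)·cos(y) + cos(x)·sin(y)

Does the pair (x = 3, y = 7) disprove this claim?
No

Substituting x = 3, y = 7:
LHS = sin(3 + 7) = sin(10) ≈ -0.544
RHS = sin(3)·cos(7) + cos(3)·sin(7) = sin(7)·cos(3) + sin(3)·cos(7) ≈ -0.544

The sides agree, so this pair does not disprove the claim.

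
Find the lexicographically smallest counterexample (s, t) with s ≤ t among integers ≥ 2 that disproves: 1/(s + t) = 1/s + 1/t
(s, t) = (2, 2)

Substituting (2, 2) into the claim:
LHS = 1/(2 + 2) = 1/4
RHS = 1/2 + 1/2 = 1

Since LHS ≠ RHS, this pair disproves the claim, and no lexicographically smaller pair (s ≤ t, integers ≥ 2) does.

For instance (6, 9) is also a counterexample (LHS = 1/15, RHS = 5/18), but it's lexicographically larger.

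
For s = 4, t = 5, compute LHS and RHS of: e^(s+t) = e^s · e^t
LHS = e^(4+5) = e^9 ≈ 8103
RHS = e^4 · e^5 = e^9 ≈ 8103

LHS = RHS: the two sides agree.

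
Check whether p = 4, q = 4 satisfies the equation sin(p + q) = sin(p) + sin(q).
Fails

Substituting p = 4, q = 4:

LHS = sin(4 + 4) = sin(8) ≈ 0.9894
RHS = sin(4) + sin(4) = 2·sin(4) ≈ -1.514

LHS ≠ RHS, so the equation does not hold at this point.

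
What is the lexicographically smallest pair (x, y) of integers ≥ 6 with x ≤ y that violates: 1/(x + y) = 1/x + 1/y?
(x, y) = (6, 6)

Substituting (6, 6) into the claim:
LHS = 1/(6 + 6) = 1/12
RHS = 1/6 + 1/6 = 1/3

Since LHS ≠ RHS, this pair disproves the claim, and no lexicographically smaller pair (x ≤ y, integers ≥ 6) does.

For instance (7, 10) is also a counterexample (LHS = 1/17, RHS = 17/70), but it's lexicographically larger.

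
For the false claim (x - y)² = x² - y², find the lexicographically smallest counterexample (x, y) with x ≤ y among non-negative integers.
(x, y) = (0, 1)

At (0, 0): both sides equal 0, so it holds there.

Substituting (0, 1) into the claim:
LHS = (0 - 1)² = 1
RHS = 0² - 1² = -1

Since LHS ≠ RHS, this pair disproves the claim, and no lexicographically smaller pair (x ≤ y, non-negative integers) does.

For instance (4, 6) is also a counterexample (LHS = 4, RHS = -20), but it's lexicographically larger.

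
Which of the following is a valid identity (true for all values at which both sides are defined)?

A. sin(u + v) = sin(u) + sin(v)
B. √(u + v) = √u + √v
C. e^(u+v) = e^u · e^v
C

A: fails at (3, 3) — LHS = sin(6) ≈ -0.2794, RHS = 2·sin(3) ≈ 0.2822.
B: fails at (5, 8) — LHS = √(13) ≈ 3.606, RHS = √(5) + 2·√(2) ≈ 5.064.
C: holds — e.g. at (6, 7), both sides equal e^13 ≈ 442413.4.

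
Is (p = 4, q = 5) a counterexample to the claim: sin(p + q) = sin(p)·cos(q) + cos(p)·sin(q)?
Substituting p = 4, q = 5:
LHS = sin(4 + 5) = sin(9) ≈ 0.4121
RHS = sin(4)·cos(5) + cos(4)·sin(5) = sin(4)·cos(5) + sin(5)·cos(4) ≈ 0.4121

The sides agree, so this pair does not disprove the claim.

Answer: No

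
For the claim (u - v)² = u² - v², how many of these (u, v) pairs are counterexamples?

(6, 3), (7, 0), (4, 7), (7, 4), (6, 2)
4

Testing each pair:
(6, 3): LHS = 9, RHS = 27 → counterexample
(7, 0): LHS = 49, RHS = 49 → satisfies claim
(4, 7): LHS = 9, RHS = -33 → counterexample
(7, 4): LHS = 9, RHS = 33 → counterexample
(6, 2): LHS = 16, RHS = 32 → counterexample

That makes 4 counterexamples.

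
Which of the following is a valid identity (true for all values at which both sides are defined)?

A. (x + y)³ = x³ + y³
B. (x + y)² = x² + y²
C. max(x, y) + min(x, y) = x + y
A: fails at (3, 7) — LHS = 1000, RHS = 370.
B: fails at (1, 3) — LHS = 16, RHS = 10.
C: holds — e.g. at (1, 3), both sides equal 4.

Answer: C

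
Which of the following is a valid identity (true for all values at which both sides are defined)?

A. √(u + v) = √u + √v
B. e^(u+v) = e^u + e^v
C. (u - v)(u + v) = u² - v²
C

A: fails at (4, 6) — LHS = √(10) ≈ 3.162, RHS = 2 + √(6) ≈ 4.449.
B: fails at (1, 1) — LHS = e^2 ≈ 7.389, RHS = 2·e ≈ 5.437.
C: holds — e.g. at (4, 5), both sides equal -9.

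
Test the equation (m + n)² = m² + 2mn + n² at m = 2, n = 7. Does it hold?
Substituting m = 2, n = 7:

LHS = (2 + 7)² = 81
RHS = 2² + 2·2·7 + 7² = 81

LHS = RHS, so the equation holds at this point.

Answer: Holds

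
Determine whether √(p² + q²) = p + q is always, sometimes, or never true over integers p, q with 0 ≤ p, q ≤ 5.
It holds at (p, q) = (1, 0) (both sides equal 1), but fails at (p, q) = (4, 1) (LHS = √(17) ≈ 4.123, RHS = 5).

Answer: Sometimes true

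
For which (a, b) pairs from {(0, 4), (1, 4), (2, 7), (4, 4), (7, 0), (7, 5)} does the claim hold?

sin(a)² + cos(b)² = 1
(4, 4)

Testing each pair:
(0, 4): LHS = cos(4)² ≈ 0.4272, RHS = 1 → fails
(1, 4): LHS = cos(4)² + sin(1)² ≈ 1.135, RHS = 1 → fails
(2, 7): LHS = cos(7)² + sin(2)² ≈ 1.395, RHS = 1 → fails
(4, 4): LHS = cos(4)² + sin(4)² = 1, RHS = 1 → holds
(7, 0): LHS = sin(7)² + 1 ≈ 1.432, RHS = 1 → fails
(7, 5): LHS = cos(5)² + sin(7)² ≈ 0.5121, RHS = 1 → fails

1 of 6 pairs satisfies the claim.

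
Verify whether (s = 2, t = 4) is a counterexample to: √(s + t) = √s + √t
Yes

Substituting s = 2, t = 4:
LHS = √(2 + 4) = √(6) ≈ 2.449
RHS = √2 + √4 = √(2) + 2 ≈ 3.414

Since LHS ≠ RHS, this pair disproves the claim.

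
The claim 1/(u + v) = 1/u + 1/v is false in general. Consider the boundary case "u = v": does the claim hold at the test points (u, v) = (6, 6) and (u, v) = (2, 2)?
No, fails at both test points

At (6, 6): LHS = 1/12 ≠ RHS = 1/3
At (2, 2): LHS = 1/4 ≠ RHS = 1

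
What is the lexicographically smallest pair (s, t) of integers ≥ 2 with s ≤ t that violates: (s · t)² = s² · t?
Substituting (2, 2) into the claim:
LHS = (2 · 2)² = 16
RHS = 2² · 2 = 8

Since LHS ≠ RHS, this pair disproves the claim, and no lexicographically smaller pair (s ≤ t, integers ≥ 2) does.

For instance (4, 4) is also a counterexample (LHS = 256, RHS = 64), but it's lexicographically larger.

Answer: (s, t) = (2, 2)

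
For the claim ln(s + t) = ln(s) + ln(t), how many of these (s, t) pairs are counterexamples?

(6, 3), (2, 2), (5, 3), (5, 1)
3

Testing each pair:
(6, 3): LHS = ln(9) ≈ 2.197, RHS = ln(3) + ln(6) ≈ 2.89 → counterexample
(2, 2): LHS = ln(4) ≈ 1.386, RHS = 2·ln(2) ≈ 1.386 → satisfies claim
(5, 3): LHS = ln(8) ≈ 2.079, RHS = ln(3) + ln(5) ≈ 2.708 → counterexample
(5, 1): LHS = ln(6) ≈ 1.792, RHS = ln(5) ≈ 1.609 → counterexample

That makes 3 counterexamples.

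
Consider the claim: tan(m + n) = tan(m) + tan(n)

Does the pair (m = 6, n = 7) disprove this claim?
Substituting m = 6, n = 7:
LHS = tan(6 + 7) = tan(13) ≈ 0.463
RHS = tan(6) + tan(7) ≈ 0.5804

Since LHS ≠ RHS, this pair disproves the claim.

Answer: Yes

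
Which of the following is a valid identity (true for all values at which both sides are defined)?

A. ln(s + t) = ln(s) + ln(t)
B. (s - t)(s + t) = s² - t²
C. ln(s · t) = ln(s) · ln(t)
A: fails at (1, 4) — LHS = ln(5) ≈ 1.609, RHS = ln(4) ≈ 1.386.
B: holds — e.g. at (4, 6), both sides equal -20.
C: fails at (6, 7) — LHS = ln(42) ≈ 3.738, RHS = ln(6)·ln(7) ≈ 3.487.

Answer: B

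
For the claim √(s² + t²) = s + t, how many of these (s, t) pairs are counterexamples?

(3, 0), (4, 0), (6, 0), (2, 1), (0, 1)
Testing each pair:
(3, 0): LHS = 3, RHS = 3 → satisfies claim
(4, 0): LHS = 4, RHS = 4 → satisfies claim
(6, 0): LHS = 6, RHS = 6 → satisfies claim
(2, 1): LHS = √(5) ≈ 2.236, RHS = 3 → counterexample
(0, 1): LHS = 1, RHS = 1 → satisfies claim

That makes 1 counterexample.

Answer: 1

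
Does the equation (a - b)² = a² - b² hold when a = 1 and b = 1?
Substituting a = 1, b = 1:

LHS = (1 - 1)² = 0
RHS = 1² - 1² = 0

LHS = RHS, so the equation holds at this point.

Answer: Holds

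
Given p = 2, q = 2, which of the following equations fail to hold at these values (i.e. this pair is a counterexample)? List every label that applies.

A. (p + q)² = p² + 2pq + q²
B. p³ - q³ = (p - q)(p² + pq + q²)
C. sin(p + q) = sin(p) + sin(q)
C

Evaluating each claim at the given values:
A. LHS = 16, RHS = 16 → holds here (LHS = RHS)
B. LHS = 0, RHS = 0 → holds here (LHS = RHS)
C. LHS = sin(4) ≈ -0.7568, RHS = 2·sin(2) ≈ 1.819 → fails here (LHS ≠ RHS)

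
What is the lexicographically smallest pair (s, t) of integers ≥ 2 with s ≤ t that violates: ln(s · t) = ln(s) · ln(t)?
Substituting (2, 2) into the claim:
LHS = ln(2 · 2) = ln(4) ≈ 1.386
RHS = ln(2) · ln(2) = ln(2)² ≈ 0.4805

Since LHS ≠ RHS, this pair disproves the claim, and no lexicographically smaller pair (s ≤ t, integers ≥ 2) does.

For instance (6, 7) is also a counterexample (LHS = ln(42) ≈ 3.738, RHS = ln(6)·ln(7) ≈ 3.487), but it's lexicographically larger.

Answer: (s, t) = (2, 2)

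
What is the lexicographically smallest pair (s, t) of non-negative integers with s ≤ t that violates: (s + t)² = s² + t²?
(s, t) = (1, 1)

At (0, 1): both sides equal 1, so it holds there.
At (0, 3): both sides equal 9, so it holds there.

Substituting (1, 1) into the claim:
LHS = (1 + 1)² = 4
RHS = 1² + 1² = 2

Since LHS ≠ RHS, this pair disproves the claim, and no lexicographically smaller pair (s ≤ t, non-negative integers) does.

For instance (1, 7) is also a counterexample (LHS = 64, RHS = 50), but it's lexicographically larger.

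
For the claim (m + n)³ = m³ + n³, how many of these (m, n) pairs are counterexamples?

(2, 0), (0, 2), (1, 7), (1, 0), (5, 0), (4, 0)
1

Testing each pair:
(2, 0): LHS = 8, RHS = 8 → satisfies claim
(0, 2): LHS = 8, RHS = 8 → satisfies claim
(1, 7): LHS = 512, RHS = 344 → counterexample
(1, 0): LHS = 1, RHS = 1 → satisfies claim
(5, 0): LHS = 125, RHS = 125 → satisfies claim
(4, 0): LHS = 64, RHS = 64 → satisfies claim

That makes 1 counterexample.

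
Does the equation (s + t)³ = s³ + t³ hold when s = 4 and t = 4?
Substituting s = 4, t = 4:

LHS = (4 + 4)³ = 512
RHS = 4³ + 4³ = 128

LHS ≠ RHS, so the equation does not hold at this point.

Answer: Fails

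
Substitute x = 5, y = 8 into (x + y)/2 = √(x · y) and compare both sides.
LHS = (5 + 8)/2 = 13/2
RHS = √(5 · 8) = 2·√(10) ≈ 6.325

LHS ≠ RHS (they differ by about 0.1754), so the equation does not hold here.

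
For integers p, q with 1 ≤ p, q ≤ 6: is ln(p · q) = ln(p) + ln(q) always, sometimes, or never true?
Always true

The identity holds for every pair in the range. For instance at (p, q) = (4, 6): both sides equal ln(24) ≈ 3.178.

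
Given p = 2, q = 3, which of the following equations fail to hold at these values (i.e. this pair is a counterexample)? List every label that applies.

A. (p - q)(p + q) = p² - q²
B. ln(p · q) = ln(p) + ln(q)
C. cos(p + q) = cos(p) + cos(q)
Evaluating each claim at the given values:
A. LHS = -5, RHS = -5 → holds here (LHS = RHS)
B. LHS = ln(6) ≈ 1.792, RHS = ln(2) + ln(3) ≈ 1.792 → holds here (LHS = RHS)
C. LHS = cos(5) ≈ 0.2837, RHS = cos(3) + cos(2) ≈ -1.406 → fails here (LHS ≠ RHS)

Answer: C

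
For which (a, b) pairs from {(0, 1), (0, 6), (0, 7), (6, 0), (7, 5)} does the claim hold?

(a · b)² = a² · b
(0, 1), (0, 6), (0, 7), (6, 0)

Testing each pair:
(0, 1): LHS = 0, RHS = 0 → holds
(0, 6): LHS = 0, RHS = 0 → holds
(0, 7): LHS = 0, RHS = 0 → holds
(6, 0): LHS = 0, RHS = 0 → holds
(7, 5): LHS = 1225, RHS = 245 → fails

4 of 5 pairs satisfy the claim.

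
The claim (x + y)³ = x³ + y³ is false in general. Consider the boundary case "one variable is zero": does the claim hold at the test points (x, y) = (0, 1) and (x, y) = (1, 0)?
At (0, 1): LHS = 1, RHS = 1 → equal
At (1, 0): LHS = 1, RHS = 1 → equal

So the claim does hold at both of these boundary points, even though it is not an identity.

Answer: Yes, holds at both test points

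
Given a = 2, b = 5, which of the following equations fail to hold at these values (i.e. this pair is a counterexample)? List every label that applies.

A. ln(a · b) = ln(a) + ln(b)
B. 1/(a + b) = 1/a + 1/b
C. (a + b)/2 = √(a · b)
B, C

Evaluating each claim at the given values:
A. LHS = ln(10) ≈ 2.303, RHS = ln(2) + ln(5) ≈ 2.303 → holds here (LHS = RHS)
B. LHS = 1/7, RHS = 7/10 → fails here (LHS ≠ RHS)
C. LHS = 7/2, RHS = √(10) ≈ 3.162 → fails here (LHS ≠ RHS)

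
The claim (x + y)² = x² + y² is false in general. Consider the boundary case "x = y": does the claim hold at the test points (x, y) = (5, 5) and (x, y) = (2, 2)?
At (5, 5): LHS = 100 ≠ RHS = 50
At (2, 2): LHS = 16 ≠ RHS = 8

Answer: No, fails at both test points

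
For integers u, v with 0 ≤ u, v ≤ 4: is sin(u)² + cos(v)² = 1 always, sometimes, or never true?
It holds at (u, v) = (4, 4) (both sides equal 1), but fails at (u, v) = (0, 2) (LHS = cos(2)² ≈ 0.1732, RHS = 1).

Answer: Sometimes true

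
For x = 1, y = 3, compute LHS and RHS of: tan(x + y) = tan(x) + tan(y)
LHS = tan(1 + 3) = tan(4) ≈ 1.158
RHS = tan(1) + tan(3) ≈ 1.415

LHS ≠ RHS (they differ by about 0.257), so the equation does not hold here.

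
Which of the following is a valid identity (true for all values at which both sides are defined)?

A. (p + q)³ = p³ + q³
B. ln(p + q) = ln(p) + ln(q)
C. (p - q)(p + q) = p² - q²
C

A: fails at (4, 4) — LHS = 512, RHS = 128.
B: fails at (3, 4) — LHS = ln(7) ≈ 1.946, RHS = ln(3) + ln(4) ≈ 2.485.
C: holds — e.g. at (4, 6), both sides equal -20.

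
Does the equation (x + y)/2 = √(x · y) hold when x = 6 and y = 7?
Substituting x = 6, y = 7:

LHS = (6 + 7)/2 = 13/2
RHS = √(6 · 7) = √(42) ≈ 6.481

LHS ≠ RHS, so the equation does not hold at this point.

Answer: Fails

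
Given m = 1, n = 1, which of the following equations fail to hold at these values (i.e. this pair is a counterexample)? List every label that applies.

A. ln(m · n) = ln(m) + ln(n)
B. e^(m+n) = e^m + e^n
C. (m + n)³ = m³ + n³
B, C

Evaluating each claim at the given values:
A. LHS = 0, RHS = 0 → holds here (LHS = RHS)
B. LHS = e^2 ≈ 7.389, RHS = 2·e ≈ 5.437 → fails here (LHS ≠ RHS)
C. LHS = 8, RHS = 2 → fails here (LHS ≠ RHS)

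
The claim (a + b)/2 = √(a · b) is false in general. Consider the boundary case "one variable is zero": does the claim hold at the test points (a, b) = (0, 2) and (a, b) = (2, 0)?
No, fails at both test points

At (0, 2): LHS = 1 ≠ RHS = 0
At (2, 0): LHS = 1 ≠ RHS = 0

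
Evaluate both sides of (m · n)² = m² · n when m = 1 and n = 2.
LHS = (1 · 2)² = 4
RHS = 1² · 2 = 2

LHS ≠ RHS, so the equation does not hold here.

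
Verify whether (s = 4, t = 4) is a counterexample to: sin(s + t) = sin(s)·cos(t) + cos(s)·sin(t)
No

Substituting s = 4, t = 4:
LHS = sin(4 + 4) = sin(8) ≈ 0.9894
RHS = sin(4)·cos(4) + cos(4)·sin(4) = 2·sin(4)·cos(4) ≈ 0.9894

The sides agree, so this pair does not disprove the claim.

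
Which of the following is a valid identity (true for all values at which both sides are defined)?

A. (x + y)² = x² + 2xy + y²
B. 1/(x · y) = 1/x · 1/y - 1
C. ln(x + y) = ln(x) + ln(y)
A: holds — e.g. at (6, 7), both sides equal 169.
B: fails at (2, 5) — LHS = 1/10, RHS = -9/10.
C: fails at (2, 7) — LHS = ln(9) ≈ 2.197, RHS = ln(2) + ln(7) ≈ 2.639.

Answer: A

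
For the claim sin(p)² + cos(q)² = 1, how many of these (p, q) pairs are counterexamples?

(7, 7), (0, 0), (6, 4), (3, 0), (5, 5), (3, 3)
2

Testing each pair:
(7, 7): LHS = sin(7)² + cos(7)² = 1, RHS = 1 → satisfies claim
(0, 0): LHS = 1, RHS = 1 → satisfies claim
(6, 4): LHS = sin(6)² + cos(4)² ≈ 0.5053, RHS = 1 → counterexample
(3, 0): LHS = sin(3)² + 1 ≈ 1.02, RHS = 1 → counterexample
(5, 5): LHS = cos(5)² + sin(5)² = 1, RHS = 1 → satisfies claim
(3, 3): LHS = sin(3)² + cos(3)² = 1, RHS = 1 → satisfies claim

That makes 2 counterexamples.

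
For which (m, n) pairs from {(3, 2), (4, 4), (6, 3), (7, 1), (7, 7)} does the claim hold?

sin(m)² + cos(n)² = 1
(4, 4), (7, 7)

Testing each pair:
(3, 2): LHS = sin(3)² + cos(2)² ≈ 0.1931, RHS = 1 → fails
(4, 4): LHS = cos(4)² + sin(4)² = 1, RHS = 1 → holds
(6, 3): LHS = sin(6)² + cos(3)² ≈ 1.058, RHS = 1 → fails
(7, 1): LHS = cos(1)² + sin(7)² ≈ 0.7236, RHS = 1 → fails
(7, 7): LHS = sin(7)² + cos(7)² = 1, RHS = 1 → holds

2 of 5 pairs satisfy the claim.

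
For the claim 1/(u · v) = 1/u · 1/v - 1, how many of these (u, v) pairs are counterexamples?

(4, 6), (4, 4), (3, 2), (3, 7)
4

Testing each pair:
(4, 6): LHS = 1/24, RHS = -23/24 → counterexample
(4, 4): LHS = 1/16, RHS = -15/16 → counterexample
(3, 2): LHS = 1/6, RHS = -5/6 → counterexample
(3, 7): LHS = 1/21, RHS = -20/21 → counterexample

That makes 4 counterexamples.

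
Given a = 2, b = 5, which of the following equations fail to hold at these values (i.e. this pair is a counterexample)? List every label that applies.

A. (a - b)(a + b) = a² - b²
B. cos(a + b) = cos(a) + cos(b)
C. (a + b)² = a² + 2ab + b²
B

Evaluating each claim at the given values:
A. LHS = -21, RHS = -21 → holds here (LHS = RHS)
B. LHS = cos(7) ≈ 0.7539, RHS = cos(2) + cos(5) ≈ -0.1325 → fails here (LHS ≠ RHS)
C. LHS = 49, RHS = 49 → holds here (LHS = RHS)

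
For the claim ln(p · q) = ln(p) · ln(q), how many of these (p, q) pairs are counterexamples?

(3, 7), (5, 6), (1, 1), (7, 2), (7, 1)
Testing each pair:
(3, 7): LHS = ln(21) ≈ 3.045, RHS = ln(3)·ln(7) ≈ 2.138 → counterexample
(5, 6): LHS = ln(30) ≈ 3.401, RHS = ln(5)·ln(6) ≈ 2.884 → counterexample
(1, 1): LHS = 0, RHS = 0 → satisfies claim
(7, 2): LHS = ln(14) ≈ 2.639, RHS = ln(2)·ln(7) ≈ 1.349 → counterexample
(7, 1): LHS = ln(7) ≈ 1.946, RHS = 0 → counterexample

That makes 4 counterexamples.

Answer: 4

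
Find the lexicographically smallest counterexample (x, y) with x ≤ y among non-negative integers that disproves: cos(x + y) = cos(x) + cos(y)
Substituting (0, 0) into the claim:
LHS = cos(0 + 0) = 1
RHS = cos(0) + cos(0) = 2

Since LHS ≠ RHS, this pair disproves the claim, and no lexicographically smaller pair (x ≤ y, non-negative integers) does.

For instance (0, 3) is also a counterexample (LHS = cos(3) ≈ -0.99, RHS = cos(3) + 1 ≈ 0.01001), but it's lexicographically larger.

Answer: (x, y) = (0, 0)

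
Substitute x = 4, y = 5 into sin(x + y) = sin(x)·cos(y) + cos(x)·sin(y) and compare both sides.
LHS = sin(4 + 5) = sin(9) ≈ 0.4121
RHS = sin(4)·cos(5) + cos(4)·sin(5) = sin(4)·cos(5) + sin(5)·cos(4) ≈ 0.4121

LHS = RHS: the two sides agree.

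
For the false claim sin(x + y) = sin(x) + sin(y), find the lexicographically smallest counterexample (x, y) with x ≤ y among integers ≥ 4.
(x, y) = (4, 4)

Substituting (4, 4) into the claim:
LHS = sin(4 + 4) = sin(8) ≈ 0.9894
RHS = sin(4) + sin(4) = 2·sin(4) ≈ -1.514

Since LHS ≠ RHS, this pair disproves the claim, and no lexicographically smaller pair (x ≤ y, integers ≥ 4) does.

For instance (8, 9) is also a counterexample (LHS = sin(17) ≈ -0.9614, RHS = sin(9) + sin(8) ≈ 1.401), but it's lexicographically larger.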